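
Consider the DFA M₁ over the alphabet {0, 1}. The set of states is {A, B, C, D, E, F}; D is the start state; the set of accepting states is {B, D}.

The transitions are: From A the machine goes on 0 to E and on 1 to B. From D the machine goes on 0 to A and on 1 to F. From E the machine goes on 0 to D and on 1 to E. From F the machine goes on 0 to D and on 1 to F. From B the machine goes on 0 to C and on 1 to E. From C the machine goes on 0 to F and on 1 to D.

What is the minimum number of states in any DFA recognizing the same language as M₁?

P0 = {B,D} | {A,C,E,F}.
On input 0, block {A,C,E,F} splits into {A,C} and {E,F}.
Stable partition: {B,D} | {A,C} | {E,F} — 3 equivalence classes.

3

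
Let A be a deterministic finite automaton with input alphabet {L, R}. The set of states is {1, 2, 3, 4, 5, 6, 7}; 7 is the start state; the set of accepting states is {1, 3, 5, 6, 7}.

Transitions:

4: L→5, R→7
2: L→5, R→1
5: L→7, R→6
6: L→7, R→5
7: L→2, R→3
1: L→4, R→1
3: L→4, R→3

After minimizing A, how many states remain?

All states are reachable from the start state.
Start with accepting vs non-accepting: {1,3,5,6,7} | {2,4}.
Refine {1,3,5,6,7} on symbol L: members go to different blocks, giving {1,3,7} and {5,6}.
Stable partition: {1,3,7} | {2,4} | {5,6} — 3 equivalence classes.

3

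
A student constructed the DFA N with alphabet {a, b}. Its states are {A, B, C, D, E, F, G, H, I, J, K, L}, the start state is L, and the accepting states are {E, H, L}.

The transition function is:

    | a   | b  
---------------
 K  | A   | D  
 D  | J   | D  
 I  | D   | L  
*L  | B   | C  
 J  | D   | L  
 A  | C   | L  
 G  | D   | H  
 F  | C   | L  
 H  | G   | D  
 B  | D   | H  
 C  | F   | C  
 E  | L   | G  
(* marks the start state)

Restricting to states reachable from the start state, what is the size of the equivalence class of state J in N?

Reachable states from the start: {B,C,D,F,G,H,J,L}. Unreachable: {A,E,I,K} — drop them.
Start with accepting vs non-accepting: {H,L} | {B,C,D,F,G,J}.
Refine {B,C,D,F,G,J} on symbol b: members go to different blocks, giving {B,F,G,J} and {C,D}.
Stable partition: {H,L} | {B,F,G,J} | {C,D} — 3 equivalence classes.
State J belongs to the block {B,F,G,J}, which has 4 states.

4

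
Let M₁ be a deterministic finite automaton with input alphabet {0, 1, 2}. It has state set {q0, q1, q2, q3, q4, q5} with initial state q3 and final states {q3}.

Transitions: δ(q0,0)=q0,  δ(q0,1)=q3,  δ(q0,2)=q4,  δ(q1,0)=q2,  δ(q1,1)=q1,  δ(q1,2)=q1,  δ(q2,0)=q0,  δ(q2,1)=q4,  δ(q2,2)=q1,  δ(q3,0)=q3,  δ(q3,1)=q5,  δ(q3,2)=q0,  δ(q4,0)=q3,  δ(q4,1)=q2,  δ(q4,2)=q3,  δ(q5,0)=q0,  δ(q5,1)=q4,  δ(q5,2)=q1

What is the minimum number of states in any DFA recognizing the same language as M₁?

5

All states are reachable from the start state.
Initial partition by acceptance: {q3} | {q0,q1,q2,q4,q5}.
Split {q0,q1,q2,q4,q5} by δ(·,0) → {q0,q1,q2,q5} and {q4}.
Refine {q0,q1,q2,q5} on symbol 1: members go to different blocks, giving {q2,q5} and {q0} and {q1}.
Stable partition: {q3} | {q2,q5} | {q4} | {q0} | {q1} — 5 equivalence classes.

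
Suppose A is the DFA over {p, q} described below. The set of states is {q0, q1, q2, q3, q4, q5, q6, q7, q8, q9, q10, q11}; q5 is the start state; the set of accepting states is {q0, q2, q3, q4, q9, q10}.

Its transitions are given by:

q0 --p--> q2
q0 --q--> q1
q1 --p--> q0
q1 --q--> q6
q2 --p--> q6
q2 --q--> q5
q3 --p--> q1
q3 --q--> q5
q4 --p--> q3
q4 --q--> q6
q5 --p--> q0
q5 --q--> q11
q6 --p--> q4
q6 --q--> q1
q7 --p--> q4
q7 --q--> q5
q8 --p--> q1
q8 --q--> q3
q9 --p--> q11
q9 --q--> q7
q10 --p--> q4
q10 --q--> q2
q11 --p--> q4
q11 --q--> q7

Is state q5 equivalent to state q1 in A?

Reachable states from the start: {q0,q1,q2,q3,q4,q5,q6,q7,q11}. Unreachable: {q8,q9,q10} — drop them.
Start with accepting vs non-accepting: {q0,q2,q3,q4} | {q1,q5,q6,q7,q11}.
Refine {q0,q2,q3,q4} on symbol p: members go to different blocks, giving {q0,q4} and {q2,q3}.
No further refinement is possible. Final partition (3 blocks): {q0,q4} | {q1,q5,q6,q7,q11} | {q2,q3}.
q5 and q1 lie in the same block of the stable partition, so they are equivalent — no string distinguishes them.

Yes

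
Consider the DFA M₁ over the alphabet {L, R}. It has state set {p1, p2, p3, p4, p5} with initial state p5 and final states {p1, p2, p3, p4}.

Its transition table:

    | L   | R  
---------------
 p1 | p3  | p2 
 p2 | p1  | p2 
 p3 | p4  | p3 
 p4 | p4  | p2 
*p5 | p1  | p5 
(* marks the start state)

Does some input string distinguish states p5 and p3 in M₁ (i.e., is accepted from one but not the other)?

Start with accepting vs non-accepting: {p1,p2,p3,p4} | {p5}.
The partition is now stable with 2 blocks: {p1,p2,p3,p4} | {p5}.
p5 and p3 end up in different blocks, so they are distinguishable. For instance, the string 'ε' is accepted from only p3.

Yes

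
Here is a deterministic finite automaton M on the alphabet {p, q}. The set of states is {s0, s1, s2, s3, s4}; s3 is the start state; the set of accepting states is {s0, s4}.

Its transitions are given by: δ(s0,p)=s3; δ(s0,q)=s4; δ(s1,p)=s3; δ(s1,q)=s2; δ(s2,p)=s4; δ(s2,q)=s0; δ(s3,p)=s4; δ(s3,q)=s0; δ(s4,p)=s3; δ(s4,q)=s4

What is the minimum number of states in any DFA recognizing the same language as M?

2

Reachable states from the start: {s0,s3,s4}. Unreachable: {s1,s2} — drop them.
Start with accepting vs non-accepting: {s0,s4} | {s3}.
The partition is now stable with 2 blocks: {s0,s4} | {s3}.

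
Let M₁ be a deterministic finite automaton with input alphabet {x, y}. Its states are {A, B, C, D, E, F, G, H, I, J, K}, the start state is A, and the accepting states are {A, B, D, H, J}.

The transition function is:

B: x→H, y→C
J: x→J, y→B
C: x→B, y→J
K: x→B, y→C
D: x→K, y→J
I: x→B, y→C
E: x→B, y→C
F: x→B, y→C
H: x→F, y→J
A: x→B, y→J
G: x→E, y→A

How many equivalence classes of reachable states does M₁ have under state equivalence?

6

States {D,E,G,I,K} cannot be reached from the start state, so discard them.
P0 = {A,B,H,J} | {C,F}.
Refine {A,B,H,J} on symbol x: members go to different blocks, giving {A,B,J} and {H}.
On input x, block {A,B,J} splits into {A,J} and {B}.
On input x, block {A,J} splits into {A} and {J}.
On input y, block {C,F} splits into {C} and {F}.
The partition is now stable with 6 blocks: {A} | {C} | {H} | {B} | {J} | {F}.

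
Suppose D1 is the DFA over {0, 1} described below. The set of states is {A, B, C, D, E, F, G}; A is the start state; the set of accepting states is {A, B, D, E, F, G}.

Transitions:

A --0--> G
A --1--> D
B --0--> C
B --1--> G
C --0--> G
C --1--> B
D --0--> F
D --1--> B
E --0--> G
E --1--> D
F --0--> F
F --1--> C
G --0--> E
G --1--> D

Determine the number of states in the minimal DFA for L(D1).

5

All states are reachable from the start state.
P0 = {A,B,D,E,F,G} | {C}.
On input 0, block {A,B,D,E,F,G} splits into {A,D,E,F,G} and {B}.
Refine {A,D,E,F,G} on symbol 1: members go to different blocks, giving {A,E,G} and {D} and {F}.
No further refinement is possible. Final partition (5 blocks): {A,E,G} | {C} | {B} | {D} | {F}.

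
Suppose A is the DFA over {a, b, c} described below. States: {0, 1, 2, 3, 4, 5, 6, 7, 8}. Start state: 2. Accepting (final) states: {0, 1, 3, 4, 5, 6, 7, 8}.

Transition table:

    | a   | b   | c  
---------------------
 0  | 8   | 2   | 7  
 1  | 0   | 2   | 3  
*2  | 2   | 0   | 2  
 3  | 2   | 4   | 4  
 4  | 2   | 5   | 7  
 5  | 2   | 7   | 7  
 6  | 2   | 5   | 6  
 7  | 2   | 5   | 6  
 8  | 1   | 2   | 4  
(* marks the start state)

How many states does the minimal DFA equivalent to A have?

All states are reachable from the start state.
P0 = {0,1,3,4,5,6,7,8} | {2}.
On input a, block {0,1,3,4,5,6,7,8} splits into {3,4,5,6,7} and {0,1,8}.
The partition is now stable with 3 blocks: {3,4,5,6,7} | {2} | {0,1,8}.

3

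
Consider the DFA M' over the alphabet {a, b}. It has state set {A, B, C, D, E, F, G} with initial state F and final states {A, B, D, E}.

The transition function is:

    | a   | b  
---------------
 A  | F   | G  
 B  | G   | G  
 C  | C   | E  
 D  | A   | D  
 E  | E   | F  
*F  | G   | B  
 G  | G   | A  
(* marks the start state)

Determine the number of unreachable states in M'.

BFS from F reaches {A, B, F, G}; the 3 state(s) C, D, E are never visited.

3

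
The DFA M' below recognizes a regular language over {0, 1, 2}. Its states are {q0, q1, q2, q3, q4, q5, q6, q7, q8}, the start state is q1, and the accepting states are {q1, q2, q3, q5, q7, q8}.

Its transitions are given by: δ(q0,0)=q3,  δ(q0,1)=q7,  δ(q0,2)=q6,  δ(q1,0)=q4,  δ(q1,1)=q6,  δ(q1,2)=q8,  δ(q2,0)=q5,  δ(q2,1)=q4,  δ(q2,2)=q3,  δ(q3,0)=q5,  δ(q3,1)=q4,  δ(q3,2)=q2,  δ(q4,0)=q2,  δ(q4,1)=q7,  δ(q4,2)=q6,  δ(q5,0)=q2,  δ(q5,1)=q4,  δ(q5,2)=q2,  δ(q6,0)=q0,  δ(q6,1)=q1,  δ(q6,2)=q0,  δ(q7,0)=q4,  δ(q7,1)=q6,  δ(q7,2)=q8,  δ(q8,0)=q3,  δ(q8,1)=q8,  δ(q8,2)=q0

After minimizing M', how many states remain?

5

Start with accepting vs non-accepting: {q1,q2,q3,q5,q7,q8} | {q0,q4,q6}.
On input 0, block {q1,q2,q3,q5,q7,q8} splits into {q2,q3,q5,q8} and {q1,q7}.
Refine {q2,q3,q5,q8} on symbol 1: members go to different blocks, giving {q2,q3,q5} and {q8}.
Split {q0,q4,q6} by δ(·,0) → {q0,q4} and {q6}.
The partition is now stable with 5 blocks: {q2,q3,q5} | {q0,q4} | {q1,q7} | {q8} | {q6}.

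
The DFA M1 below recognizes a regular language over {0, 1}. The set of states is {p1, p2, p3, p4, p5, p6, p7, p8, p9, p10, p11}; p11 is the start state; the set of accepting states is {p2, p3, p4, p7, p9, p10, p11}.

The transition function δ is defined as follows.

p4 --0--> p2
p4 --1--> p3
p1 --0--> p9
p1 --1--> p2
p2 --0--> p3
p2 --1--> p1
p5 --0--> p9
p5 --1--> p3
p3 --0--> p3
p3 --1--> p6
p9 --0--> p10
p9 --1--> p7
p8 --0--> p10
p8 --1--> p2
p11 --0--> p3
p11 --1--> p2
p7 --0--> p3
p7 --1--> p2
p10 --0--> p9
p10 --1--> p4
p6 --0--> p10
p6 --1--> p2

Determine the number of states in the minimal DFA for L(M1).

Reachable states from the start: {p1,p2,p3,p4,p6,p7,p9,p10,p11}. Unreachable: {p5,p8} — drop them.
Initial partition by acceptance: {p2,p3,p4,p7,p9,p10,p11} | {p1,p6}.
Refine {p2,p3,p4,p7,p9,p10,p11} on symbol 1: members go to different blocks, giving {p4,p7,p9,p10,p11} and {p2,p3}.
Refine {p4,p7,p9,p10,p11} on symbol 0: members go to different blocks, giving {p4,p7,p11} and {p9,p10}.
The partition is now stable with 4 blocks: {p4,p7,p11} | {p1,p6} | {p2,p3} | {p9,p10}.

4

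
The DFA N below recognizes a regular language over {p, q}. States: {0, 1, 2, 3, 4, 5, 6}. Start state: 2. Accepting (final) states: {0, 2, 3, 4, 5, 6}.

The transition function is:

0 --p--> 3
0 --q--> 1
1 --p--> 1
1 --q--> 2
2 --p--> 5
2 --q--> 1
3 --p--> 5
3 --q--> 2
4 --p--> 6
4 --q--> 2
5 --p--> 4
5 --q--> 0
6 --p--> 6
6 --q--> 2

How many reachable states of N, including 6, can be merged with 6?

Every state is reachable, so we keep all 7.
P0 = {0,2,3,4,5,6} | {1}.
Split {0,2,3,4,5,6} by δ(·,q) → {3,4,5,6} and {0,2}.
Stable partition: {3,4,5,6} | {1} | {0,2} — 3 equivalence classes.
State 6 belongs to the block {3,4,5,6}, which has 4 states.

4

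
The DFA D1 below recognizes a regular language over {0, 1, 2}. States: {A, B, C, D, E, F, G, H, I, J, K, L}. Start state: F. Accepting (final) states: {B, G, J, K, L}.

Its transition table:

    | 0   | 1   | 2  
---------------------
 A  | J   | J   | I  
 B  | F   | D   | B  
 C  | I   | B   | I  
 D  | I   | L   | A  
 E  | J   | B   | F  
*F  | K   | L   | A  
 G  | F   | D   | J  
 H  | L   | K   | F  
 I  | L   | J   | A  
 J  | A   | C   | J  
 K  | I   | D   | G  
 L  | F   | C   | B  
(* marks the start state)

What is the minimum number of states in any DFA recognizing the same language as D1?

3

Reachable states from the start: {A,B,C,D,F,G,I,J,K,L}. Unreachable: {E,H} — drop them.
P0 = {B,G,J,K,L} | {A,C,D,F,I}.
Refine {A,C,D,F,I} on symbol 0: members go to different blocks, giving {A,F,I} and {C,D}.
Stable partition: {B,G,J,K,L} | {A,F,I} | {C,D} — 3 equivalence classes.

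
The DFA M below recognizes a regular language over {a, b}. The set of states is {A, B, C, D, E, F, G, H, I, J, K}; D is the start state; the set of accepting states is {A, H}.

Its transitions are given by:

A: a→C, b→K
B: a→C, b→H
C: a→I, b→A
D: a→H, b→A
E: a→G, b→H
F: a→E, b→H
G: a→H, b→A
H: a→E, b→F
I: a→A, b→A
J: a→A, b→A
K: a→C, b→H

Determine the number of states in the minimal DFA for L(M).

4

First remove the unreachable states {B,J}; 9 states remain.
P0 = {A,H} | {C,D,E,F,G,I,K}.
Split {C,D,E,F,G,I,K} by δ(·,a) → {C,E,F,K} and {D,G,I}.
Split {C,E,F,K} by δ(·,a) → {C,E} and {F,K}.
Stable partition: {A,H} | {C,E} | {D,G,I} | {F,K} — 4 equivalence classes.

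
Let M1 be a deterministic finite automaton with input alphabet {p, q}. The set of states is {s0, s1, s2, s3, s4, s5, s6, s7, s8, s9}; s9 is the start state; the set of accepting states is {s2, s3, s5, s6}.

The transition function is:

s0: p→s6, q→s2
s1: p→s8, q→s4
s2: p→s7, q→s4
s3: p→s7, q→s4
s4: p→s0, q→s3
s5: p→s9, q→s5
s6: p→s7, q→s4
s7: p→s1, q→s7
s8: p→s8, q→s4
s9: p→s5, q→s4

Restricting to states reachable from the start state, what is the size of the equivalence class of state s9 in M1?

All states are reachable from the start state.
P0 = {s2,s3,s5,s6} | {s0,s1,s4,s7,s8,s9}.
Split {s2,s3,s5,s6} by δ(·,q) → {s2,s3,s6} and {s5}.
Refine {s0,s1,s4,s7,s8,s9} on symbol p: members go to different blocks, giving {s1,s4,s7,s8} and {s0} and {s9}.
Refine {s1,s4,s7,s8} on symbol p: members go to different blocks, giving {s1,s7,s8} and {s4}.
Split {s1,s7,s8} by δ(·,q) → {s1,s8} and {s7}.
The partition is now stable with 7 blocks: {s2,s3,s6} | {s1,s8} | {s5} | {s0} | {s9} | {s4} | {s7}.
State s9 belongs to the block {s9}, which has 1 states.

1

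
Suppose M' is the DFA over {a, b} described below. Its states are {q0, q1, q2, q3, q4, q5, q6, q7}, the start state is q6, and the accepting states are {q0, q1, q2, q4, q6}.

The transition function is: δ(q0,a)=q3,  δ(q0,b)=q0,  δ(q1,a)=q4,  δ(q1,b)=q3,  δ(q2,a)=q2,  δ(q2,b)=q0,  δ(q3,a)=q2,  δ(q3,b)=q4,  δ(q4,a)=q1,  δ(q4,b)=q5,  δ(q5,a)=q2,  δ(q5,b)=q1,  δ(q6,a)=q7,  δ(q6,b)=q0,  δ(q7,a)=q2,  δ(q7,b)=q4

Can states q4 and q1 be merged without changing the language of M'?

Start with accepting vs non-accepting: {q0,q1,q2,q4,q6} | {q3,q5,q7}.
On input a, block {q0,q1,q2,q4,q6} splits into {q1,q2,q4} and {q0,q6}.
On input b, block {q1,q2,q4} splits into {q1,q4} and {q2}.
Stable partition: {q1,q4} | {q3,q5,q7} | {q0,q6} | {q2} — 4 equivalence classes.
q4 and q1 lie in the same block of the stable partition, so they are equivalent — no string distinguishes them.

Yes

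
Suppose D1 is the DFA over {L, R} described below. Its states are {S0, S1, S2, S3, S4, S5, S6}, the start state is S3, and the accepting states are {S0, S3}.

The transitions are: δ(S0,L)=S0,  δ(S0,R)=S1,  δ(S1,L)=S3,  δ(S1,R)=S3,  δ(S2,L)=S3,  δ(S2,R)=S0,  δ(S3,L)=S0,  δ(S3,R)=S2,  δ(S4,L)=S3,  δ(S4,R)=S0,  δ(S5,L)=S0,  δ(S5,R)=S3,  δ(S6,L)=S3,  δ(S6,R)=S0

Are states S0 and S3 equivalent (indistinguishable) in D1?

Yes

Reachable states from the start: {S0,S1,S2,S3}. Unreachable: {S4,S5,S6} — drop them.
Start with accepting vs non-accepting: {S0,S3} | {S1,S2}.
No further refinement is possible. Final partition (2 blocks): {S0,S3} | {S1,S2}.
S0 and S3 lie in the same block of the stable partition, so they are equivalent — no string distinguishes them.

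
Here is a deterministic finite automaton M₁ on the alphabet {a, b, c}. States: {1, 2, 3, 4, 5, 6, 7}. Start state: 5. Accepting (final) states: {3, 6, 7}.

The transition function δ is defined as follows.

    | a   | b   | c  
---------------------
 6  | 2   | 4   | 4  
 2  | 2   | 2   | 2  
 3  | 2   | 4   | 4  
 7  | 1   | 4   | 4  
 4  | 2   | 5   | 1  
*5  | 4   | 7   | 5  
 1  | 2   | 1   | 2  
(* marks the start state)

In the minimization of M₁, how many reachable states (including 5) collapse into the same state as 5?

First remove the unreachable states {3,6}; 5 states remain.
P0 = {7} | {1,2,4,5}.
Split {1,2,4,5} by δ(·,b) → {1,2,4} and {5}.
Split {1,2,4} by δ(·,b) → {1,2} and {4}.
No further refinement is possible. Final partition (4 blocks): {7} | {1,2} | {5} | {4}.
The equivalence class containing 5 is {5}, of size 1.

1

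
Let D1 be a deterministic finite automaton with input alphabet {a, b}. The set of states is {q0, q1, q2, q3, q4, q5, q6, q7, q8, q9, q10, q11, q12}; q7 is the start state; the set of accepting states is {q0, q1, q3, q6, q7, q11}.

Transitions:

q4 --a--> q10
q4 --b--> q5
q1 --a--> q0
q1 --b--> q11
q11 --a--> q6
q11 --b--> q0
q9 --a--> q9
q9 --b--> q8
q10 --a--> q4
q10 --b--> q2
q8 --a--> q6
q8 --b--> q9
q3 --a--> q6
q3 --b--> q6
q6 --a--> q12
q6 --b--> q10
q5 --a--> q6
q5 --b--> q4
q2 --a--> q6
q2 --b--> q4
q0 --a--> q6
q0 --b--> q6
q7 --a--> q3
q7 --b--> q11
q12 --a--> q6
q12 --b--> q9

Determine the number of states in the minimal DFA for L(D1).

6

States {q1} cannot be reached from the start state, so discard them.
P0 = {q0,q3,q6,q7,q11} | {q2,q4,q5,q8,q9,q10,q12}.
On input a, block {q0,q3,q6,q7,q11} splits into {q0,q3,q7,q11} and {q6}.
Refine {q0,q3,q7,q11} on symbol a: members go to different blocks, giving {q0,q3,q11} and {q7}.
Refine {q0,q3,q11} on symbol b: members go to different blocks, giving {q0,q3} and {q11}.
Split {q2,q4,q5,q8,q9,q10,q12} by δ(·,a) → {q2,q5,q8,q12} and {q4,q9,q10}.
Stable partition: {q0,q3} | {q2,q5,q8,q12} | {q6} | {q7} | {q11} | {q4,q9,q10} — 6 equivalence classes.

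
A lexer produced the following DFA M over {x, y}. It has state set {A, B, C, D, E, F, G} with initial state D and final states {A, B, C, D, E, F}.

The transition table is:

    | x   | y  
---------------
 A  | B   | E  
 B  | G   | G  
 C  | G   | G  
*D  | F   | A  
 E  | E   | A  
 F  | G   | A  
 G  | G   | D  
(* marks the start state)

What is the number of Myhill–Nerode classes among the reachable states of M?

Reachable states from the start: {A,B,D,E,F,G}. Unreachable: {C} — drop them.
P0 = {A,B,D,E,F} | {G}.
On input x, block {A,B,D,E,F} splits into {A,D,E} and {B,F}.
Refine {A,D,E} on symbol x: members go to different blocks, giving {A,D} and {E}.
On input y, block {A,D} splits into {A} and {D}.
Refine {B,F} on symbol y: members go to different blocks, giving {B} and {F}.
Stable partition: {A} | {G} | {B} | {E} | {D} | {F} — 6 equivalence classes.

6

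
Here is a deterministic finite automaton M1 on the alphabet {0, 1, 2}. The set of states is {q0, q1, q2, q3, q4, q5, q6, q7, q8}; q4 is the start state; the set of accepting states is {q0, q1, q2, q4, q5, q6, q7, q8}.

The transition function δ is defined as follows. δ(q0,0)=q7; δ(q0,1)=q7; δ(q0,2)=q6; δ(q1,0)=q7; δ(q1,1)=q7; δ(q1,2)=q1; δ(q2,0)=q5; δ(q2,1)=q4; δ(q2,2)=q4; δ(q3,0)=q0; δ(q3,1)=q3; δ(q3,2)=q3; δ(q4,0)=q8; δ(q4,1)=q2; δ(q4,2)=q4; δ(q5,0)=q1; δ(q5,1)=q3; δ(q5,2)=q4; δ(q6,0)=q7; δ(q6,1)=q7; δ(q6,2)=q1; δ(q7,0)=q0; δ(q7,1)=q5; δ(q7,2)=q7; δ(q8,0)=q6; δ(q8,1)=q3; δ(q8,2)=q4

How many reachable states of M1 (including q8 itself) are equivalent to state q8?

P0 = {q0,q1,q2,q4,q5,q6,q7,q8} | {q3}.
Refine {q0,q1,q2,q4,q5,q6,q7,q8} on symbol 1: members go to different blocks, giving {q0,q1,q2,q4,q6,q7} and {q5,q8}.
Refine {q0,q1,q2,q4,q6,q7} on symbol 0: members go to different blocks, giving {q0,q1,q6,q7} and {q2,q4}.
On input 1, block {q0,q1,q6,q7} splits into {q0,q1,q6} and {q7}.
No further refinement is possible. Final partition (5 blocks): {q0,q1,q6} | {q3} | {q5,q8} | {q2,q4} | {q7}.
State q8 belongs to the block {q5,q8}, which has 2 states.

2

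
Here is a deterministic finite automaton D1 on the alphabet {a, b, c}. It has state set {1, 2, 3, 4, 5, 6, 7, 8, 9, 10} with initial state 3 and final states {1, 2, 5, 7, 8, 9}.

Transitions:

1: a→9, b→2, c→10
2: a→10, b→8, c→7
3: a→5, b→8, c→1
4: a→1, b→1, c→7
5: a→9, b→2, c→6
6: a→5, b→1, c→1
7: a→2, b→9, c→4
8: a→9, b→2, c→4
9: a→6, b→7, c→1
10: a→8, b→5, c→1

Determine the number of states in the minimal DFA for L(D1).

Start with accepting vs non-accepting: {1,2,5,7,8,9} | {3,4,6,10}.
On input a, block {1,2,5,7,8,9} splits into {1,5,7,8} and {2,9}.
No further refinement is possible. Final partition (3 blocks): {1,5,7,8} | {3,4,6,10} | {2,9}.

3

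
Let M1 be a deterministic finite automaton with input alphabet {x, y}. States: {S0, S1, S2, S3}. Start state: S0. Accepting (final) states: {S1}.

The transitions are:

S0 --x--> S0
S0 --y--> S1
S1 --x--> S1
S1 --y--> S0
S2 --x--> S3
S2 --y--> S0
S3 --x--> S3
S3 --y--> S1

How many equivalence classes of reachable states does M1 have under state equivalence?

States {S2,S3} cannot be reached from the start state, so discard them.
Start with accepting vs non-accepting: {S1} | {S0}.
No further refinement is possible. Final partition (2 blocks): {S1} | {S0}.

2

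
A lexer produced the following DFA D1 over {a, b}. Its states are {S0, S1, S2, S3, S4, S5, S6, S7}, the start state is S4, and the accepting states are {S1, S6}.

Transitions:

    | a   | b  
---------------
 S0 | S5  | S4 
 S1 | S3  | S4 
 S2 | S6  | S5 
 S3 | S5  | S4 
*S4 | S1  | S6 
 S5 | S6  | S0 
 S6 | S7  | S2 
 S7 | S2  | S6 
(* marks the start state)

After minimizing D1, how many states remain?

7

Every state is reachable, so we keep all 8.
Initial partition by acceptance: {S1,S6} | {S0,S2,S3,S4,S5,S7}.
Split {S0,S2,S3,S4,S5,S7} by δ(·,a) → {S0,S3,S7} and {S2,S4,S5}.
Split {S0,S3,S7} by δ(·,b) → {S0,S3} and {S7}.
Split {S1,S6} by δ(·,a) → {S1} and {S6}.
On input a, block {S2,S4,S5} splits into {S2,S5} and {S4}.
Split {S2,S5} by δ(·,b) → {S2} and {S5}.
Stable partition: {S1} | {S0,S3} | {S2} | {S7} | {S6} | {S4} | {S5} — 7 equivalence classes.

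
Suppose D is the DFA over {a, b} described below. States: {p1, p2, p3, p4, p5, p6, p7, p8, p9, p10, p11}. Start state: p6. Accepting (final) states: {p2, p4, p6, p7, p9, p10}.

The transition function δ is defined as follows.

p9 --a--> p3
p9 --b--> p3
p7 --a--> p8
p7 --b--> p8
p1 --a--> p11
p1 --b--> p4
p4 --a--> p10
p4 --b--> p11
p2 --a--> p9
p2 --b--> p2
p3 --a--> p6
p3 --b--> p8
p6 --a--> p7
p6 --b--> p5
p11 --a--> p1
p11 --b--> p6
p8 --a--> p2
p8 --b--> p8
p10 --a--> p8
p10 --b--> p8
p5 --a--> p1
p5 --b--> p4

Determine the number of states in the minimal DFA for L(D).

7

Initial partition by acceptance: {p2,p4,p6,p7,p9,p10} | {p1,p3,p5,p8,p11}.
Split {p2,p4,p6,p7,p9,p10} by δ(·,a) → {p2,p4,p6} and {p7,p9,p10}.
On input b, block {p2,p4,p6} splits into {p4,p6} and {p2}.
Split {p1,p3,p5,p8,p11} by δ(·,a) → {p1,p5,p11} and {p3} and {p8}.
Split {p7,p9,p10} by δ(·,a) → {p7,p10} and {p9}.
Stable partition: {p4,p6} | {p1,p5,p11} | {p7,p10} | {p2} | {p3} | {p8} | {p9} — 7 equivalence classes.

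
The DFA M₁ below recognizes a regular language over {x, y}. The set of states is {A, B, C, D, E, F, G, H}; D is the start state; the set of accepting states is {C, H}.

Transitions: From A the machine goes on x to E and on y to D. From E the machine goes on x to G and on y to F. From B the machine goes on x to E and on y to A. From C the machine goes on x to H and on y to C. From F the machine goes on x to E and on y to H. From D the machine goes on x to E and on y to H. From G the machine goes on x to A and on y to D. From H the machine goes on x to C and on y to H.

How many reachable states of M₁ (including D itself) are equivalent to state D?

2

First remove the unreachable states {B}; 7 states remain.
Initial partition by acceptance: {C,H} | {A,D,E,F,G}.
On input y, block {A,D,E,F,G} splits into {A,E,G} and {D,F}.
The partition is now stable with 3 blocks: {C,H} | {A,E,G} | {D,F}.
The equivalence class containing D is {D,F}, of size 2.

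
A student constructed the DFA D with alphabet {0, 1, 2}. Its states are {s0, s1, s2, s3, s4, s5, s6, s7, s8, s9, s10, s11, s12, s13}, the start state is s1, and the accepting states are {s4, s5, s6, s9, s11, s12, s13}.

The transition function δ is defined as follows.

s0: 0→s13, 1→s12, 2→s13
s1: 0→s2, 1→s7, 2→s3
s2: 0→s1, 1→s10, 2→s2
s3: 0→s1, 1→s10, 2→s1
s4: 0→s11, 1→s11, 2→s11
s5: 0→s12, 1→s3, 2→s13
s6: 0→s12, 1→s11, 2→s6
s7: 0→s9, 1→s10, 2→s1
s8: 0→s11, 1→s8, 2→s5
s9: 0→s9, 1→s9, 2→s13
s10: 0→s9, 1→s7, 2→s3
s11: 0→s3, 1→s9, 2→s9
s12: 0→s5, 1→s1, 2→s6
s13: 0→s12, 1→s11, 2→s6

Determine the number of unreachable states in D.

BFS from s1 reaches {s1, s2, s3, s5, s6, s7, s9, s10, s11, s12, s13}; the 3 state(s) s0, s4, s8 are never visited.

3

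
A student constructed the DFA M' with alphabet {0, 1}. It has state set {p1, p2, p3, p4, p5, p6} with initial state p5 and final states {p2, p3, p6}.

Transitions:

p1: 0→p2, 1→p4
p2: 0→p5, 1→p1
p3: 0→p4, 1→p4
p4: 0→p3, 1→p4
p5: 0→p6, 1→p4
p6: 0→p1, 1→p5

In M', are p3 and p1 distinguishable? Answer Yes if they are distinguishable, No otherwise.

Initial partition by acceptance: {p2,p3,p6} | {p1,p4,p5}.
The partition is now stable with 2 blocks: {p2,p3,p6} | {p1,p4,p5}.
p3 and p1 end up in different blocks, so they are distinguishable. For instance, the string 'ε' is accepted from only p3.

Yes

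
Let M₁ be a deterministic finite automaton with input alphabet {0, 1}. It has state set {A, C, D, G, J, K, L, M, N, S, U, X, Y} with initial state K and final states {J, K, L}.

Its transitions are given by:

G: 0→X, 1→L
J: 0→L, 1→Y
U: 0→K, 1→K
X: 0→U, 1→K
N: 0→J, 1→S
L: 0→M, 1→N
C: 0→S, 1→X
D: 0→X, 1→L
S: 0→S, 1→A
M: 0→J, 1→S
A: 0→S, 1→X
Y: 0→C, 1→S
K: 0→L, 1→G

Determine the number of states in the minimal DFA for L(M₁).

10

Reachable states from the start: {A,C,G,J,K,L,M,N,S,U,X,Y}. Unreachable: {D} — drop them.
Initial partition by acceptance: {J,K,L} | {A,C,G,M,N,S,U,X,Y}.
On input 0, block {J,K,L} splits into {J,K} and {L}.
On input 0, block {A,C,G,M,N,S,U,X,Y} splits into {A,C,G,S,X,Y} and {M,N,U}.
Refine {A,C,G,S,X,Y} on symbol 0: members go to different blocks, giving {A,C,G,S,Y} and {X}.
Split {A,C,G,S,Y} by δ(·,0) → {A,C,S,Y} and {G}.
On input 1, block {J,K} splits into {J} and {K}.
Refine {A,C,S,Y} on symbol 1: members go to different blocks, giving {A,C} and {S,Y}.
Refine {M,N,U} on symbol 0: members go to different blocks, giving {M,N} and {U}.
Refine {S,Y} on symbol 0: members go to different blocks, giving {S} and {Y}.
No further refinement is possible. Final partition (10 blocks): {J} | {A,C} | {L} | {M,N} | {X} | {G} | {K} | {S} | {U} | {Y}.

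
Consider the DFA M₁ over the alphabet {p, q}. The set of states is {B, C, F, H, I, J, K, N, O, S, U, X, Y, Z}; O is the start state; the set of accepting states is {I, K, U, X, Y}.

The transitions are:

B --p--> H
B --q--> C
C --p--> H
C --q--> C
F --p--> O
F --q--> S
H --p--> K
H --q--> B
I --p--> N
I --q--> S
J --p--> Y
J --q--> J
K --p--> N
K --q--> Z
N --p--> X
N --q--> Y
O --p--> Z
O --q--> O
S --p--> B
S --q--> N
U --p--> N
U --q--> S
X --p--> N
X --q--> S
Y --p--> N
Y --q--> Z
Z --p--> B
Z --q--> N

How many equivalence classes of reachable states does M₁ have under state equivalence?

6

First remove the unreachable states {F,I,J,U}; 10 states remain.
Start with accepting vs non-accepting: {K,X,Y} | {B,C,H,N,O,S,Z}.
Split {B,C,H,N,O,S,Z} by δ(·,p) → {B,C,O,S,Z} and {H,N}.
Refine {B,C,O,S,Z} on symbol p: members go to different blocks, giving {O,S,Z} and {B,C}.
Split {O,S,Z} by δ(·,p) → {S,Z} and {O}.
Split {H,N} by δ(·,q) → {N} and {H}.
Stable partition: {K,X,Y} | {S,Z} | {N} | {B,C} | {O} | {H} — 6 equivalence classes.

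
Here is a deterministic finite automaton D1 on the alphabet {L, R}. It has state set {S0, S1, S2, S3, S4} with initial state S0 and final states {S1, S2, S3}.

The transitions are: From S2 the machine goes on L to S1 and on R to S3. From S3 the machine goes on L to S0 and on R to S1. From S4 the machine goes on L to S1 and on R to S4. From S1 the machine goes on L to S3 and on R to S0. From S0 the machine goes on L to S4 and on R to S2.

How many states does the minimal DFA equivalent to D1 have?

Start with accepting vs non-accepting: {S1,S2,S3} | {S0,S4}.
On input L, block {S1,S2,S3} splits into {S1,S2} and {S3}.
Split {S1,S2} by δ(·,L) → {S1} and {S2}.
On input L, block {S0,S4} splits into {S0} and {S4}.
Stable partition: {S1} | {S0} | {S3} | {S2} | {S4} — 5 equivalence classes.

5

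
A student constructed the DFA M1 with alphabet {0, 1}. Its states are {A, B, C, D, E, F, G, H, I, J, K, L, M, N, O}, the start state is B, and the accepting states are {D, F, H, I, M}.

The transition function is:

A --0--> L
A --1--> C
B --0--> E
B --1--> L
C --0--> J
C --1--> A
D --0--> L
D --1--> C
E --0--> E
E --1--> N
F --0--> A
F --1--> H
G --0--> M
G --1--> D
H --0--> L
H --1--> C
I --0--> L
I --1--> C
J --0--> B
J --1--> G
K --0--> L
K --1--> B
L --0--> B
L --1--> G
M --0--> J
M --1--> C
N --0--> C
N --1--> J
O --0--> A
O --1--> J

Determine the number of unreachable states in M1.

5

No path from B leads to F, H, I, K, O; the other 10 states are all reachable.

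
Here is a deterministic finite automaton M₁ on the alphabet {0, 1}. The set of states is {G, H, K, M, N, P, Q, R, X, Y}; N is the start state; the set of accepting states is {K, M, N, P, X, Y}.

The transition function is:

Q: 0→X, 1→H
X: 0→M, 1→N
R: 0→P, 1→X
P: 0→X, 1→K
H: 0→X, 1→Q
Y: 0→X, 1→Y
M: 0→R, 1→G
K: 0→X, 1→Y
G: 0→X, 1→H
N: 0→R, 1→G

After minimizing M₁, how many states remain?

5

Start with accepting vs non-accepting: {K,M,N,P,X,Y} | {G,H,Q,R}.
On input 0, block {K,M,N,P,X,Y} splits into {K,P,X,Y} and {M,N}.
Split {K,P,X,Y} by δ(·,0) → {K,P,Y} and {X}.
Refine {G,H,Q,R} on symbol 0: members go to different blocks, giving {G,H,Q} and {R}.
Stable partition: {K,P,Y} | {G,H,Q} | {M,N} | {X} | {R} — 5 equivalence classes.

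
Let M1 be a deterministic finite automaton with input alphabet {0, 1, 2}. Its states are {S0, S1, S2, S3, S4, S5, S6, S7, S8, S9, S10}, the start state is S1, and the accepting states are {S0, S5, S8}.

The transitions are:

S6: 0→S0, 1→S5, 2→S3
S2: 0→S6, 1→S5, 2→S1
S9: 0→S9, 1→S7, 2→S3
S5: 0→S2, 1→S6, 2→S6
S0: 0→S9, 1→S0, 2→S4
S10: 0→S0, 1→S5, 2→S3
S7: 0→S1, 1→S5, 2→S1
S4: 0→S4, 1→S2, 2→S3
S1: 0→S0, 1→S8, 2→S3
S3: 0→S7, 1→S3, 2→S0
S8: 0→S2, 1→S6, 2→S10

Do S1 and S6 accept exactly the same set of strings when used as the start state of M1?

Initial partition by acceptance: {S0,S5,S8} | {S1,S2,S3,S4,S6,S7,S9,S10}.
On input 1, block {S0,S5,S8} splits into {S5,S8} and {S0}.
Refine {S1,S2,S3,S4,S6,S7,S9,S10} on symbol 0: members go to different blocks, giving {S2,S3,S4,S7,S9} and {S1,S6,S10}.
Refine {S2,S3,S4,S7,S9} on symbol 0: members go to different blocks, giving {S3,S4,S9} and {S2,S7}.
Split {S3,S4,S9} by δ(·,0) → {S4,S9} and {S3}.
Stable partition: {S5,S8} | {S4,S9} | {S0} | {S1,S6,S10} | {S2,S7} | {S3} — 6 equivalence classes.
S1 and S6 lie in the same block of the stable partition, so they are equivalent — no string distinguishes them.

Yes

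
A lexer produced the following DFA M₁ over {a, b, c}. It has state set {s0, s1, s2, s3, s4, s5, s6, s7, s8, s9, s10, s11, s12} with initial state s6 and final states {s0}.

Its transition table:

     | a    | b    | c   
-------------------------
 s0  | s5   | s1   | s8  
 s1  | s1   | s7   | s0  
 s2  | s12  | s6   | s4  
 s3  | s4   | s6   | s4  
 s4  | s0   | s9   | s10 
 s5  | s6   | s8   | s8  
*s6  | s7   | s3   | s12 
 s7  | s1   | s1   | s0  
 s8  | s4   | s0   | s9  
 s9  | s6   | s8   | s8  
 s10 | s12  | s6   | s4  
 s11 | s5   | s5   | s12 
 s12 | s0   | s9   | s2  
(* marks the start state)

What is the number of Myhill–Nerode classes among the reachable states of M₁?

7

Reachable states from the start: {s0,s1,s2,s3,s4,s5,s6,s7,s8,s9,s10,s12}. Unreachable: {s11} — drop them.
Initial partition by acceptance: {s0} | {s1,s2,s3,s4,s5,s6,s7,s8,s9,s10,s12}.
Refine {s1,s2,s3,s4,s5,s6,s7,s8,s9,s10,s12} on symbol a: members go to different blocks, giving {s1,s2,s3,s5,s6,s7,s8,s9,s10} and {s4,s12}.
Split {s1,s2,s3,s5,s6,s7,s8,s9,s10} by δ(·,a) → {s1,s5,s6,s7,s9} and {s2,s3,s8,s10}.
Split {s1,s5,s6,s7,s9} by δ(·,b) → {s5,s6,s9} and {s1,s7}.
On input a, block {s5,s6,s9} splits into {s5,s9} and {s6}.
Refine {s2,s3,s8,s10} on symbol b: members go to different blocks, giving {s2,s3,s10} and {s8}.
Stable partition: {s0} | {s5,s9} | {s4,s12} | {s2,s3,s10} | {s1,s7} | {s6} | {s8} — 7 equivalence classes.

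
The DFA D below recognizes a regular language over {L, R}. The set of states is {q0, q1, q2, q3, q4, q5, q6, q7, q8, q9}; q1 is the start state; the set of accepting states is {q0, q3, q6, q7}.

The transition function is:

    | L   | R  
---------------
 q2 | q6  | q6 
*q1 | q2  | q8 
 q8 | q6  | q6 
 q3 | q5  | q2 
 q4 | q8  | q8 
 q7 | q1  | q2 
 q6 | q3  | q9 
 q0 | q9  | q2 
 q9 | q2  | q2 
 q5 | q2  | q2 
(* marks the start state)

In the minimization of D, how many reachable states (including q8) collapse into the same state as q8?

First remove the unreachable states {q0,q4,q7}; 7 states remain.
Initial partition by acceptance: {q3,q6} | {q1,q2,q5,q8,q9}.
On input L, block {q3,q6} splits into {q3} and {q6}.
Refine {q1,q2,q5,q8,q9} on symbol L: members go to different blocks, giving {q1,q5,q9} and {q2,q8}.
No further refinement is possible. Final partition (4 blocks): {q3} | {q1,q5,q9} | {q6} | {q2,q8}.
State q8 belongs to the block {q2,q8}, which has 2 states.

2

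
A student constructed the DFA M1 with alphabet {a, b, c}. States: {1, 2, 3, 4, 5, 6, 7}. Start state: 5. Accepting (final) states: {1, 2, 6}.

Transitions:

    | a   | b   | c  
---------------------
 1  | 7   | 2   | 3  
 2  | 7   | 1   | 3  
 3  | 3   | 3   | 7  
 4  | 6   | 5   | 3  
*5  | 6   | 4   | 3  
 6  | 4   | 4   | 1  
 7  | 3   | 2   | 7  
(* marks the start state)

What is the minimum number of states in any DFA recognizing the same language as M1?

Initial partition by acceptance: {1,2,6} | {3,4,5,7}.
Split {1,2,6} by δ(·,b) → {1,2} and {6}.
Refine {3,4,5,7} on symbol a: members go to different blocks, giving {3,7} and {4,5}.
Split {3,7} by δ(·,b) → {3} and {7}.
No further refinement is possible. Final partition (5 blocks): {1,2} | {3} | {6} | {4,5} | {7}.

5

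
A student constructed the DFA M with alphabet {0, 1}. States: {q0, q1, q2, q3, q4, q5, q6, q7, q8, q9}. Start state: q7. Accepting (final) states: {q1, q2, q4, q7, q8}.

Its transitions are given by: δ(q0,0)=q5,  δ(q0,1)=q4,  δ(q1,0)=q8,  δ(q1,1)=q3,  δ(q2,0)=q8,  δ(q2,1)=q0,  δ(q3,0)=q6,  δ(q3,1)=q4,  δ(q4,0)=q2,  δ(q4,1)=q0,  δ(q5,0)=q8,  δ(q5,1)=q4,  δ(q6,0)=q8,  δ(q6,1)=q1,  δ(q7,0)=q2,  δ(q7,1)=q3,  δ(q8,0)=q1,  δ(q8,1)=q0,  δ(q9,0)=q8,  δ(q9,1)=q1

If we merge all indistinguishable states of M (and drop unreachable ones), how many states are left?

3

Reachable states from the start: {q0,q1,q2,q3,q4,q5,q6,q7,q8}. Unreachable: {q9} — drop them.
P0 = {q1,q2,q4,q7,q8} | {q0,q3,q5,q6}.
On input 0, block {q0,q3,q5,q6} splits into {q0,q3} and {q5,q6}.
No further refinement is possible. Final partition (3 blocks): {q1,q2,q4,q7,q8} | {q0,q3} | {q5,q6}.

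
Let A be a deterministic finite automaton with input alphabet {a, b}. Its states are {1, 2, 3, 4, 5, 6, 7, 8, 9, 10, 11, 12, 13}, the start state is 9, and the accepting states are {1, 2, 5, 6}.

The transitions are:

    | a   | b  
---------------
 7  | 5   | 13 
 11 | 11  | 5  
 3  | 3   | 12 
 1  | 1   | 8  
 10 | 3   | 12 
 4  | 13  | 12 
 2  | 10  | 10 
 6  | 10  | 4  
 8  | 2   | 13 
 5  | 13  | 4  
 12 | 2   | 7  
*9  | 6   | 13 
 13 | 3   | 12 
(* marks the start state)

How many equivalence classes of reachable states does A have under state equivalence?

4

States {1,8,11} cannot be reached from the start state, so discard them.
Initial partition by acceptance: {2,5,6} | {3,4,7,9,10,12,13}.
Refine {3,4,7,9,10,12,13} on symbol a: members go to different blocks, giving {3,4,10,13} and {7,9,12}.
Split {7,9,12} by δ(·,b) → {7,9} and {12}.
No further refinement is possible. Final partition (4 blocks): {2,5,6} | {3,4,10,13} | {7,9} | {12}.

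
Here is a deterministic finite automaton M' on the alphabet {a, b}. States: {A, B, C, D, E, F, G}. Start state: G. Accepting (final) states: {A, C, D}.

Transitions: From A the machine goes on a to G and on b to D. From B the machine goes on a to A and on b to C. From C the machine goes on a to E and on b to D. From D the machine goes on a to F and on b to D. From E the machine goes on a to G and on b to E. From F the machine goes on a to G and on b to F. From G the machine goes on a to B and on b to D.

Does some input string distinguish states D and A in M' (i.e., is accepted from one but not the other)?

Every state is reachable, so we keep all 7.
Start with accepting vs non-accepting: {A,C,D} | {B,E,F,G}.
Split {B,E,F,G} by δ(·,a) → {E,F,G} and {B}.
Refine {E,F,G} on symbol a: members go to different blocks, giving {E,F} and {G}.
Refine {A,C,D} on symbol a: members go to different blocks, giving {C,D} and {A}.
No further refinement is possible. Final partition (5 blocks): {C,D} | {E,F} | {B} | {G} | {A}.
D and A end up in different blocks, so they are distinguishable. For instance, the string 'ab' is accepted from only A.

Yes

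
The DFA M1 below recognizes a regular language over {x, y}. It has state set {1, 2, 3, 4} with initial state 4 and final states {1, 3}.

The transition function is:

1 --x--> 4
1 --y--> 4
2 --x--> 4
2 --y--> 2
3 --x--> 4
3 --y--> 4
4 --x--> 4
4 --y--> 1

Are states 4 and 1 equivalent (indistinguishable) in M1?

States {2,3} cannot be reached from the start state, so discard them.
P0 = {1} | {4}.
No further refinement is possible. Final partition (2 blocks): {1} | {4}.
4 and 1 end up in different blocks, so they are distinguishable. For instance, the string 'ε' is accepted from only 1.

No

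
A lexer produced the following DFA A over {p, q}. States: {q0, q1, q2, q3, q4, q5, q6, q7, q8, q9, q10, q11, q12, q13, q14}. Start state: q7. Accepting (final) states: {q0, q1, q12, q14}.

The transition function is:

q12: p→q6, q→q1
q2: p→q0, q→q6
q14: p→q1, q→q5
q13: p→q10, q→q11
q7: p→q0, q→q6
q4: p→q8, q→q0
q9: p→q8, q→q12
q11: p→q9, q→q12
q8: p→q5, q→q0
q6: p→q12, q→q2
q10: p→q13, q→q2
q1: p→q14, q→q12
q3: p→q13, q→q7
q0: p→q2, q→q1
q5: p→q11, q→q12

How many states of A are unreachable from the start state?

No path from q7 leads to q3, q4, q10, q13; the other 11 states are all reachable.

4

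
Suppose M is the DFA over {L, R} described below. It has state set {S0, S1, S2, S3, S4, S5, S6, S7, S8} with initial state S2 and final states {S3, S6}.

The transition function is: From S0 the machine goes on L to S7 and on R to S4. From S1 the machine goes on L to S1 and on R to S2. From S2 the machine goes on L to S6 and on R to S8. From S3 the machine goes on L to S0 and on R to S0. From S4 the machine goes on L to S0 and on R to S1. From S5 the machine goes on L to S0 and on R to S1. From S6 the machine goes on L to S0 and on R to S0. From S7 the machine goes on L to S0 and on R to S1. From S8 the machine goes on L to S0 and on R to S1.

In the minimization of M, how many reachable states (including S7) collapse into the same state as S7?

States {S3,S5} cannot be reached from the start state, so discard them.
Start with accepting vs non-accepting: {S6} | {S0,S1,S2,S4,S7,S8}.
On input L, block {S0,S1,S2,S4,S7,S8} splits into {S0,S1,S4,S7,S8} and {S2}.
On input R, block {S0,S1,S4,S7,S8} splits into {S0,S4,S7,S8} and {S1}.
Refine {S0,S4,S7,S8} on symbol R: members go to different blocks, giving {S4,S7,S8} and {S0}.
No further refinement is possible. Final partition (5 blocks): {S6} | {S4,S7,S8} | {S2} | {S1} | {S0}.
State S7 belongs to the block {S4,S7,S8}, which has 3 states.

3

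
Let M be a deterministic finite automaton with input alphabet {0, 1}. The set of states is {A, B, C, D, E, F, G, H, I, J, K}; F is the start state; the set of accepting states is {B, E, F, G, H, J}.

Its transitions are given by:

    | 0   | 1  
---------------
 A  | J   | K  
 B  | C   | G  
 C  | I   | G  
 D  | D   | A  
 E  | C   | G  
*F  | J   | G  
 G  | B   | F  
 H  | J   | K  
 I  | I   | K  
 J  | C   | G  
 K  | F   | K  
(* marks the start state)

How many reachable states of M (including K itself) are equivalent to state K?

Reachable states from the start: {B,C,F,G,I,J,K}. Unreachable: {A,D,E,H} — drop them.
Start with accepting vs non-accepting: {B,F,G,J} | {C,I,K}.
Refine {B,F,G,J} on symbol 0: members go to different blocks, giving {B,J} and {F,G}.
Split {C,I,K} by δ(·,0) → {C,I} and {K}.
On input 1, block {C,I} splits into {C} and {I}.
The partition is now stable with 5 blocks: {B,J} | {C} | {F,G} | {K} | {I}.
The equivalence class containing K is {K}, of size 1.

1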